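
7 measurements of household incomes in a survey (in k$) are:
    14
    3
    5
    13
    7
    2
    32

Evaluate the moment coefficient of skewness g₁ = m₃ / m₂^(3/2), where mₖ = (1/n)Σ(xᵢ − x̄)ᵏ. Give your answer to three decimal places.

1.283

x̄ = (14 + 3 + 5 + 13 + 7 + 2 + 32) / 7 = 10.8571
deviations (xᵢ − x̄): 3.1429, -7.8571, -5.8571, 2.1429, -3.8571, -8.8571, 21.1429
Σ(xᵢ − x̄)² = 650.8571 ⇒ m₂ = 650.8571/7 = 92.97959
Σ(xᵢ − x̄)³ = 8053.9592 ⇒ m₃ = 8053.9592/7 = 1150.56560
m₂^(3/2) = 92.97959^(1.5) = 896.56432
g₁ = m₃ / m₂^(3/2) = 1150.56560 / 896.56432 ≈ 1.283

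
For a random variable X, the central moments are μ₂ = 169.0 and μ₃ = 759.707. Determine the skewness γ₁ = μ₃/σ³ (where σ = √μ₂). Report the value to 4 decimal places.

0.3458

σ = √μ₂ = √169.0 = 13.00000
σ³ = μ₂^(3/2) = 2197.00000
γ₁ = μ₃/σ³ = 759.707 / 2197.00000 ≈ 0.3458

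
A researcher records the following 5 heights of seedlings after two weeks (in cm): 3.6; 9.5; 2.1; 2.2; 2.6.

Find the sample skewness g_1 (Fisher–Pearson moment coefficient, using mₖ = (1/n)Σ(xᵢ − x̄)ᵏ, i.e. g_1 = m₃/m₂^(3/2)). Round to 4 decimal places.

1.3735

x̄ = (3.6 + 9.5 + 2.1 + 2.2 + 2.6) / 5 = 4.0000
deviations (xᵢ − x̄): -0.4000, 5.5000, -1.9000, -1.8000, -1.4000
Σ(xᵢ − x̄)² = 39.2200 ⇒ m₂ = 39.2200/5 = 7.84400
Σ(xᵢ − x̄)³ = 150.8760 ⇒ m₃ = 150.8760/5 = 30.17520
m₂^(3/2) = 7.84400^(1.5) = 21.96880
g_1 = m₃ / m₂^(3/2) = 30.17520 / 21.96880 ≈ 1.3735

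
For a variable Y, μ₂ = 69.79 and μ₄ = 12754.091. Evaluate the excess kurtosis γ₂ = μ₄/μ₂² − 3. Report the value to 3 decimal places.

-0.381

μ₂² = 69.79² = 4870.64410
μ₄/μ₂² = 12754.091 / 4870.64410 = 2.61856
γ₂ = 2.61856 − 3 ≈ -0.381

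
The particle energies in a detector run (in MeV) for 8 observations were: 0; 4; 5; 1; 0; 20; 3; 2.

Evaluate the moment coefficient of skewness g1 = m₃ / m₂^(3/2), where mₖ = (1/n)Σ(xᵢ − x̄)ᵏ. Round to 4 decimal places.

x̄ = (0 + 4 + 5 + 1 + 0 + 20 + 3 + 2) / 8 = 4.3750
deviations (xᵢ − x̄): -4.3750, -0.3750, 0.6250, -3.3750, -4.3750, 15.6250, -1.3750, -2.3750
Σ(xᵢ − x̄)² = 301.8750 ⇒ m₂ = 301.8750/8 = 37.73438
Σ(xᵢ − x̄)³ = 3592.9688 ⇒ m₃ = 3592.9688/8 = 449.12109
m₂^(3/2) = 37.73438^(1.5) = 231.79590
g1 = m₃ / m₂^(3/2) = 449.12109 / 231.79590 ≈ 1.9376

1.9376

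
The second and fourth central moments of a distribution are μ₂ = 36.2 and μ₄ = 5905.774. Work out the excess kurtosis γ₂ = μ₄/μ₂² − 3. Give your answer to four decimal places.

1.5067

μ₂² = 36.2² = 1310.44000
μ₄/μ₂² = 5905.774 / 1310.44000 = 4.50671
γ₂ = 4.50671 − 3 ≈ 1.5067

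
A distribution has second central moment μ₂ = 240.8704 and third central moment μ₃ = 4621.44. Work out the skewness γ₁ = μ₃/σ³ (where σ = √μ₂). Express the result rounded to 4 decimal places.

σ = √μ₂ = √240.8704 = 15.52000
σ³ = μ₂^(3/2) = 3738.30861
γ₁ = μ₃/σ³ = 4621.44 / 3738.30861 ≈ 1.2362

1.2362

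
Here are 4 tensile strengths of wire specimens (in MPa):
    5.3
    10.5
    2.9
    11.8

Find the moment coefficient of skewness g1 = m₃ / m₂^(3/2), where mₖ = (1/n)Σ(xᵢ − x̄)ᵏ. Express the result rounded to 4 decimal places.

x̄ = (5.3 + 10.5 + 2.9 + 11.8) / 4 = 7.6250
deviations (xᵢ − x̄): -2.3250, 2.8750, -4.7250, 4.1750
Σ(xᵢ − x̄)² = 53.4275 ⇒ m₂ = 53.4275/4 = 13.35688
Σ(xᵢ − x̄)³ = -21.5201 ⇒ m₃ = -21.5201/4 = -5.38003
m₂^(3/2) = 13.35688^(1.5) = 48.81545
g1 = m₃ / m₂^(3/2) = -5.38003 / 48.81545 ≈ -0.1102

-0.1102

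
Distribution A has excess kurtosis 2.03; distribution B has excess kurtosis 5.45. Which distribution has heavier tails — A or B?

B

Higher excess kurtosis ⇒ heavier tails relative to the normal distribution.
2.03 vs 5.45: the larger is 5.45, so B has heavier tails.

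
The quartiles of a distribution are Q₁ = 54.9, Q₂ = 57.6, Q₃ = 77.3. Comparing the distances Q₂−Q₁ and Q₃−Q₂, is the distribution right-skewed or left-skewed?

right-skewed

Q₂ − Q₁ = 2.7;  Q₃ − Q₂ = 19.7
Q₃ − Q₂ > Q₂ − Q₁ ⇒ the upper half is more spread out ⇒ right-skewed.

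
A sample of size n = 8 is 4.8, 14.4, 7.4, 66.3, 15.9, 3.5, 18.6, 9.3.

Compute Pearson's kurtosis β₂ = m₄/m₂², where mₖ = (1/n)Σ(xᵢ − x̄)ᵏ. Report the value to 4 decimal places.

5.3804

x̄ = 17.5250
Σ(xᵢ − x̄)² = 2921.3550 ⇒ m₂ = 365.16937
Σ(xᵢ − x̄)⁴ = 5739744.7539 ⇒ m₄ = 717468.09424
m₂² = 133348.67244
β₂ = m₄/m₂² = 717468.09424 / 133348.67244 ≈ 5.3804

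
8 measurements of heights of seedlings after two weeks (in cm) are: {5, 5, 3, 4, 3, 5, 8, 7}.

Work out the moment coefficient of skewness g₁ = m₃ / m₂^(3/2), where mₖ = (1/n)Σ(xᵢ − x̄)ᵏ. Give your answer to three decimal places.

x̄ = (5 + 5 + 3 + 4 + 3 + 5 + 8 + 7) / 8 = 5.0000
deviations (xᵢ − x̄): 0.0000, 0.0000, -2.0000, -1.0000, -2.0000, 0.0000, 3.0000, 2.0000
Σ(xᵢ − x̄)² = 22.0000 ⇒ m₂ = 22.0000/8 = 2.75000
Σ(xᵢ − x̄)³ = 18.0000 ⇒ m₃ = 18.0000/8 = 2.25000
m₂^(3/2) = 2.75000^(1.5) = 4.56036
g₁ = m₃ / m₂^(3/2) = 2.25000 / 4.56036 ≈ 0.493

0.493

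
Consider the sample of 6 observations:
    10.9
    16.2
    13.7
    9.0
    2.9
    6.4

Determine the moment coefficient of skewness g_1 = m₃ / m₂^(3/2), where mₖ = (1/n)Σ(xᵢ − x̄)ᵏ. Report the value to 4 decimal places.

x̄ = (10.9 + 16.2 + 13.7 + 9.0 + 2.9 + 6.4) / 6 = 9.8500
deviations (xᵢ − x̄): 1.0500, 6.3500, 3.8500, -0.8500, -6.9500, -3.4500
Σ(xᵢ − x̄)² = 117.1750 ⇒ m₂ = 117.1750/6 = 19.52917
Σ(xᵢ − x̄)³ = -63.1080 ⇒ m₃ = -63.1080/6 = -10.51800
m₂^(3/2) = 19.52917^(1.5) = 86.30294
g_1 = m₃ / m₂^(3/2) = -10.51800 / 86.30294 ≈ -0.1219

-0.1219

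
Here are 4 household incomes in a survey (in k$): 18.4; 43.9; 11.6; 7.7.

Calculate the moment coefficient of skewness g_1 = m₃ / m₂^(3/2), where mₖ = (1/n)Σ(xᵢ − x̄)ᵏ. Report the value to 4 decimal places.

0.9137

x̄ = (18.4 + 43.9 + 11.6 + 7.7) / 4 = 20.4000
deviations (xᵢ − x̄): -2.0000, 23.5000, -8.8000, -12.7000
Σ(xᵢ − x̄)² = 794.9800 ⇒ m₂ = 794.9800/4 = 198.74500
Σ(xᵢ − x̄)³ = 10240.0200 ⇒ m₃ = 10240.0200/4 = 2560.00500
m₂^(3/2) = 198.74500^(1.5) = 2801.84636
g_1 = m₃ / m₂^(3/2) = 2560.00500 / 2801.84636 ≈ 0.9137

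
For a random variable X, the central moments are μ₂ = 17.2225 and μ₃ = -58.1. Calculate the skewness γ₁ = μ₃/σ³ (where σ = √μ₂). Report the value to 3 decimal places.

σ = √μ₂ = √17.2225 = 4.15000
σ³ = μ₂^(3/2) = 71.47338
γ₁ = μ₃/σ³ = -58.1 / 71.47338 ≈ -0.813

-0.813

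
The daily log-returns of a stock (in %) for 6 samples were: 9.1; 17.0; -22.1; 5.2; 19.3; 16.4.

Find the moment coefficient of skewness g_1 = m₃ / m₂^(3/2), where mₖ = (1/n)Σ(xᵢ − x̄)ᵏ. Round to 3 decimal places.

-1.349

x̄ = (9.1 + 17.0 - 22.1 + 5.2 + 19.3 + 16.4) / 6 = 7.4833
deviations (xᵢ − x̄): 1.6167, 9.5167, -29.5833, -2.2833, 11.8167, 8.9167
Σ(xᵢ − x̄)² = 1192.7083 ⇒ m₂ = 1192.7083/6 = 198.78472
Σ(xᵢ − x̄)³ = -22677.3956 ⇒ m₃ = -22677.3956/6 = -3779.56593
m₂^(3/2) = 198.78472^(1.5) = 2802.68639
g_1 = m₃ / m₂^(3/2) = -3779.56593 / 2802.68639 ≈ -1.349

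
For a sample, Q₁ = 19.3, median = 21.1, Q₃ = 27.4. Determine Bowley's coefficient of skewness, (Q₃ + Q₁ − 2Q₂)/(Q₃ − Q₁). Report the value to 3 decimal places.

numerator: Q₃ + Q₁ − 2Q₂ = 27.4 + 19.3 − 2×21.1 = 4.5000
denominator: Q₃ − Q₁ = 27.4 − 19.3 = 8.1000
Bowley skewness = 4.5000 / 8.1000 ≈ 0.556

0.556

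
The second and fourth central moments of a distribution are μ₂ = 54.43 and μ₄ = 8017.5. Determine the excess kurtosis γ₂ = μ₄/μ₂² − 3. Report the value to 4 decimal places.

μ₂² = 54.43² = 2962.62490
μ₄/μ₂² = 8017.5 / 2962.62490 = 2.70622
γ₂ = 2.70622 − 3 ≈ -0.2938

-0.2938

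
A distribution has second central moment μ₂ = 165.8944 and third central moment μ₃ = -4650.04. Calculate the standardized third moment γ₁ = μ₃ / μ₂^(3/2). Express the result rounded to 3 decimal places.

σ = √μ₂ = √165.8944 = 12.88000
σ³ = μ₂^(3/2) = 2136.71987
γ₁ = μ₃/σ³ = -4650.04 / 2136.71987 ≈ -2.176

-2.176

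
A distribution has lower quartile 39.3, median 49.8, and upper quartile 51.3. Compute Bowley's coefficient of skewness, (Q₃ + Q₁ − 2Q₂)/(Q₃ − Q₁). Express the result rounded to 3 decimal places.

numerator: Q₃ + Q₁ − 2Q₂ = 51.3 + 39.3 − 2×49.8 = -9.0000
denominator: Q₃ − Q₁ = 51.3 − 39.3 = 12.0000
Bowley skewness = -9.0000 / 12.0000 ≈ -0.750

-0.750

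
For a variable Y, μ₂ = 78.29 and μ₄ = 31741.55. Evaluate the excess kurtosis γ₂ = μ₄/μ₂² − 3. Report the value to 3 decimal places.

μ₂² = 78.29² = 6129.32410
μ₄/μ₂² = 31741.55 / 6129.32410 = 5.17864
γ₂ = 5.17864 − 3 ≈ 2.179

2.179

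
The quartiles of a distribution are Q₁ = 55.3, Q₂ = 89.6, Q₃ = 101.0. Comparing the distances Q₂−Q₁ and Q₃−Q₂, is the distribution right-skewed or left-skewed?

left-skewed

Q₂ − Q₁ = 34.3;  Q₃ − Q₂ = 11.4
Q₂ − Q₁ > Q₃ − Q₂ ⇒ the lower half is more spread out ⇒ left-skewed.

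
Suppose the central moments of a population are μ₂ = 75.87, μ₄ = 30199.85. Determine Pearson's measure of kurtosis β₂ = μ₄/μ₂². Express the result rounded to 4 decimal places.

μ₂² = 75.87² = 5756.25690
μ₄/μ₂² = 30199.85 / 5756.25690 = 5.24644
β₂ ≈ 5.2464

5.2464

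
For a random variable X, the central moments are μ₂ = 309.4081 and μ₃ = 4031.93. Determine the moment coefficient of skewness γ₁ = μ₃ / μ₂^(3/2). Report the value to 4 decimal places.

0.7408

σ = √μ₂ = √309.4081 = 17.59000
σ³ = μ₂^(3/2) = 5442.48848
γ₁ = μ₃/σ³ = 4031.93 / 5442.48848 ≈ 0.7408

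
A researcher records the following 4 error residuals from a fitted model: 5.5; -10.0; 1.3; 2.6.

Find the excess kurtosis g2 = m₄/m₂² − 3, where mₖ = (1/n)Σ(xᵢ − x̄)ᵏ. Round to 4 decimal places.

-0.8152

x̄ = -0.1500
Σ(xᵢ − x̄)² = 138.6100 ⇒ m₂ = 34.65250
Σ(xᵢ − x̄)⁴ = 10494.0234 ⇒ m₄ = 2623.50586
m₂² = 1200.79576
g2 = m₄/m₂² − 3 = 2.18481 − 3 ≈ -0.8152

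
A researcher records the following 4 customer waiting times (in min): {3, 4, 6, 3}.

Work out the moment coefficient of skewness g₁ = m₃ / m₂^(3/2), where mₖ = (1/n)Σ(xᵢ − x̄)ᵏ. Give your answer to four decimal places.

x̄ = (3 + 4 + 6 + 3) / 4 = 4.0000
deviations (xᵢ − x̄): -1.0000, 0.0000, 2.0000, -1.0000
Σ(xᵢ − x̄)² = 6.0000 ⇒ m₂ = 6.0000/4 = 1.50000
Σ(xᵢ − x̄)³ = 6.0000 ⇒ m₃ = 6.0000/4 = 1.50000
m₂^(3/2) = 1.50000^(1.5) = 1.83712
g₁ = m₃ / m₂^(3/2) = 1.50000 / 1.83712 ≈ 0.8165

0.8165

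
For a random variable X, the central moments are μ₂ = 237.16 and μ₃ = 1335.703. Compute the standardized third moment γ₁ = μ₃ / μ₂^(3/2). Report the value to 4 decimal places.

σ = √μ₂ = √237.16 = 15.40000
σ³ = μ₂^(3/2) = 3652.26400
γ₁ = μ₃/σ³ = 1335.703 / 3652.26400 ≈ 0.3657

0.3657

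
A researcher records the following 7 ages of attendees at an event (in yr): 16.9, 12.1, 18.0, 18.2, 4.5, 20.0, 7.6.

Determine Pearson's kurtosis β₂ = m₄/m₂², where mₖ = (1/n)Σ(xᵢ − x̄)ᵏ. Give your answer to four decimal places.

x̄ = 13.9000
Σ(xᵢ − x̄)² = 212.8000 ⇒ m₂ = 30.40000
Σ(xᵢ − x̄)⁴ = 11483.3236 ⇒ m₄ = 1640.47480
m₂² = 924.16000
β₂ = m₄/m₂² = 1640.47480 / 924.16000 ≈ 1.7751

1.7751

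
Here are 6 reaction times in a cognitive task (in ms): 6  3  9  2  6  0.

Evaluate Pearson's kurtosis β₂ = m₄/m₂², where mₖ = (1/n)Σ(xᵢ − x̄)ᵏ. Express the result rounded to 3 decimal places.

1.846

x̄ = 4.3333
Σ(xᵢ − x̄)² = 53.3333 ⇒ m₂ = 8.88889
Σ(xᵢ − x̄)⁴ = 875.1111 ⇒ m₄ = 145.85185
m₂² = 79.01235
β₂ = m₄/m₂² = 145.85185 / 79.01235 ≈ 1.846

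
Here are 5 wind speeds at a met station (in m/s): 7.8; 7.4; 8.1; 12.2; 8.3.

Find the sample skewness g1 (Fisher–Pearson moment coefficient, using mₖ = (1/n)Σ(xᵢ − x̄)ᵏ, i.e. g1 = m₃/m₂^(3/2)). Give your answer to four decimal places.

1.3861

x̄ = (7.8 + 7.4 + 8.1 + 12.2 + 8.3) / 5 = 8.7600
deviations (xᵢ − x̄): -0.9600, -1.3600, -0.6600, 3.4400, -0.4600
Σ(xᵢ − x̄)² = 15.2520 ⇒ m₂ = 15.2520/5 = 3.05040
Σ(xᵢ − x̄)³ = 36.9226 ⇒ m₃ = 36.9226/5 = 7.38451
m₂^(3/2) = 3.05040^(1.5) = 5.32764
g1 = m₃ / m₂^(3/2) = 7.38451 / 5.32764 ≈ 1.3861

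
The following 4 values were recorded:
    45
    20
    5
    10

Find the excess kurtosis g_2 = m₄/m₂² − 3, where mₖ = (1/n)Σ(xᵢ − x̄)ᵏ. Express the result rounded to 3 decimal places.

-1.000

x̄ = 20.0000
Σ(xᵢ − x̄)² = 950.0000 ⇒ m₂ = 237.50000
Σ(xᵢ − x̄)⁴ = 451250.0000 ⇒ m₄ = 112812.50000
m₂² = 56406.25000
g_2 = m₄/m₂² − 3 = 2.00000 − 3 ≈ -1.000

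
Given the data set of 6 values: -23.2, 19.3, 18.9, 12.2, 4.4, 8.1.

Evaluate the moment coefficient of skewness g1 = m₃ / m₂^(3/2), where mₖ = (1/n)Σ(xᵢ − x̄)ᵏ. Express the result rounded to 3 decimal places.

-1.261

x̄ = (-23.2 + 19.3 + 18.9 + 12.2 + 4.4 + 8.1) / 6 = 6.6167
deviations (xᵢ − x̄): -29.8167, 12.6833, 12.2833, 5.5833, -2.2167, 1.4833
Σ(xᵢ − x̄)² = 1239.0683 ⇒ m₂ = 1239.0683/6 = 206.51139
Σ(xᵢ − x̄)³ = -22447.9524 ⇒ m₃ = -22447.9524/6 = -3741.32541
m₂^(3/2) = 206.51139^(1.5) = 2967.67277
g1 = m₃ / m₂^(3/2) = -3741.32541 / 2967.67277 ≈ -1.261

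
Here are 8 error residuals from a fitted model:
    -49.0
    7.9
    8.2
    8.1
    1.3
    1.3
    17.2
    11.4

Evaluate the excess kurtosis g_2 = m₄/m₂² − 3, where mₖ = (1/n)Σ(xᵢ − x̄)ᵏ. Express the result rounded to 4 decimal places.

2.4757

x̄ = 0.8000
Σ(xᵢ − x̄)² = 3020.3200 ⇒ m₂ = 377.54000
Σ(xᵢ − x̄)⁴ = 6243942.4276 ⇒ m₄ = 780492.80345
m₂² = 142536.45160
g_2 = m₄/m₂² − 3 = 5.47574 − 3 ≈ 2.4757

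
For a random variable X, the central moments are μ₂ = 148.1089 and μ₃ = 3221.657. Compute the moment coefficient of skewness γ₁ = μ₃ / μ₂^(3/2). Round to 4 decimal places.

1.7873

σ = √μ₂ = √148.1089 = 12.17000
σ³ = μ₂^(3/2) = 1802.48531
γ₁ = μ₃/σ³ = 3221.657 / 1802.48531 ≈ 1.7873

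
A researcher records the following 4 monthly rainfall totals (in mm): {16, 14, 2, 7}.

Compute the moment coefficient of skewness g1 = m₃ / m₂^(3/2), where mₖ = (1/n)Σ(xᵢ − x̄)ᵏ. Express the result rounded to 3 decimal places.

x̄ = (16 + 14 + 2 + 7) / 4 = 9.7500
deviations (xᵢ − x̄): 6.2500, 4.2500, -7.7500, -2.7500
Σ(xᵢ − x̄)² = 124.7500 ⇒ m₂ = 124.7500/4 = 31.18750
Σ(xᵢ − x̄)³ = -165.3750 ⇒ m₃ = -165.3750/4 = -41.34375
m₂^(3/2) = 31.18750^(1.5) = 174.16899
g1 = m₃ / m₂^(3/2) = -41.34375 / 174.16899 ≈ -0.237

-0.237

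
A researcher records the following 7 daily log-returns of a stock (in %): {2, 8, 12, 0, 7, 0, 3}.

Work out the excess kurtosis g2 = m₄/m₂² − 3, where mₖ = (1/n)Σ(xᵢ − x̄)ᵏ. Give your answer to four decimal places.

-1.1059

x̄ = 4.5714
Σ(xᵢ − x̄)² = 123.7143 ⇒ m₂ = 17.67347
Σ(xᵢ − x̄)⁴ = 4141.4752 ⇒ m₄ = 591.63932
m₂² = 312.35152
g2 = m₄/m₂² − 3 = 1.89415 − 3 ≈ -1.1059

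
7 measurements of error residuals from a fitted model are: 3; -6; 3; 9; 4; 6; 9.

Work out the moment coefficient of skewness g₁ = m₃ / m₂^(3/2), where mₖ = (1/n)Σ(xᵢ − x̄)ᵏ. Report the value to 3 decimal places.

x̄ = (3 - 6 + 3 + 9 + 4 + 6 + 9) / 7 = 4.0000
deviations (xᵢ − x̄): -1.0000, -10.0000, -1.0000, 5.0000, 0.0000, 2.0000, 5.0000
Σ(xᵢ − x̄)² = 156.0000 ⇒ m₂ = 156.0000/7 = 22.28571
Σ(xᵢ − x̄)³ = -744.0000 ⇒ m₃ = -744.0000/7 = -106.28571
m₂^(3/2) = 22.28571^(1.5) = 105.20584
g₁ = m₃ / m₂^(3/2) = -106.28571 / 105.20584 ≈ -1.010

-1.010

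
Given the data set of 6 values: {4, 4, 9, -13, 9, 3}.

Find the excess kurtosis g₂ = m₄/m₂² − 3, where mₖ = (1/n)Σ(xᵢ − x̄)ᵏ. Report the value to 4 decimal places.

x̄ = 2.6667
Σ(xᵢ − x̄)² = 329.3333 ⇒ m₂ = 54.88889
Σ(xᵢ − x̄)⁴ = 63467.1111 ⇒ m₄ = 10577.85185
m₂² = 3012.79012
g₂ = m₄/m₂² − 3 = 3.51098 − 3 ≈ 0.5110

0.5110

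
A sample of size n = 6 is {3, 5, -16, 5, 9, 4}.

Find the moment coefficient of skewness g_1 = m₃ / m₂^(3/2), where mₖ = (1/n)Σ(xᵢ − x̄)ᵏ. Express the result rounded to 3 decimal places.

-1.568

x̄ = (3 + 5 - 16 + 5 + 9 + 4) / 6 = 1.6667
deviations (xᵢ − x̄): 1.3333, 3.3333, -17.6667, 3.3333, 7.3333, 2.3333
Σ(xᵢ − x̄)² = 395.3333 ⇒ m₂ = 395.3333/6 = 65.88889
Σ(xᵢ − x̄)³ = -5030.4444 ⇒ m₃ = -5030.4444/6 = -838.40741
m₂^(3/2) = 65.88889^(1.5) = 534.83310
g_1 = m₃ / m₂^(3/2) = -838.40741 / 534.83310 ≈ -1.568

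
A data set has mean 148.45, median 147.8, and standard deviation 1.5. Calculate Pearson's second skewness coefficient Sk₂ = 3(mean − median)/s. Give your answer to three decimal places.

1.300

Sk₂ = 3(148.45 − 147.8) / 1.5 = 3 × 0.6500 / 1.5
    = 1.9500 / 1.5 ≈ 1.300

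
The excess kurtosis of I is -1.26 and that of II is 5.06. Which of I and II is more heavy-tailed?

Higher excess kurtosis ⇒ heavier tails relative to the normal distribution.
-1.26 vs 5.06: the larger is 5.06, so II has heavier tails. (II is leptokurtic — heavier-than-normal tails; the other is platykurtic.)

II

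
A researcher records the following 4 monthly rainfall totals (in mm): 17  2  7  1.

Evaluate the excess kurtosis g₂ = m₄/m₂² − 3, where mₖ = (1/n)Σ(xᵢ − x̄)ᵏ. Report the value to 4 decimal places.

-1.0433

x̄ = 6.7500
Σ(xᵢ − x̄)² = 160.7500 ⇒ m₂ = 40.18750
Σ(xᵢ − x̄)⁴ = 12640.3281 ⇒ m₄ = 3160.08203
m₂² = 1615.03516
g₂ = m₄/m₂² − 3 = 1.95666 − 3 ≈ -1.0433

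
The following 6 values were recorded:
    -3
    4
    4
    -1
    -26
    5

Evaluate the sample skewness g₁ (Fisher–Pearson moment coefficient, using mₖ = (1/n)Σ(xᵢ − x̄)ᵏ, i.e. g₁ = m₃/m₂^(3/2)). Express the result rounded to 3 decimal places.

-1.512

x̄ = (-3 + 4 + 4 - 1 - 26 + 5) / 6 = -2.8333
deviations (xᵢ − x̄): -0.1667, 6.8333, 6.8333, 1.8333, -23.1667, 7.8333
Σ(xᵢ − x̄)² = 694.8333 ⇒ m₂ = 694.8333/6 = 115.80556
Σ(xᵢ − x̄)³ = -11308.4444 ⇒ m₃ = -11308.4444/6 = -1884.74074
m₂^(3/2) = 115.80556^(1.5) = 1246.21821
g₁ = m₃ / m₂^(3/2) = -1884.74074 / 1246.21821 ≈ -1.512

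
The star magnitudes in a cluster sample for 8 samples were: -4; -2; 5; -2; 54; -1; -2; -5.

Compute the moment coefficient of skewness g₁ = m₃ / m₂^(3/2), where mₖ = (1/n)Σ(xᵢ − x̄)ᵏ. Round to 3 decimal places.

2.172

x̄ = (-4 - 2 + 5 - 2 + 54 - 1 - 2 - 5) / 8 = 5.3750
deviations (xᵢ − x̄): -9.3750, -7.3750, -0.3750, -7.3750, 48.6250, -6.3750, -7.3750, -10.3750
Σ(xᵢ − x̄)² = 2763.8750 ⇒ m₂ = 2763.8750/8 = 345.48438
Σ(xᵢ − x̄)³ = 111565.2188 ⇒ m₃ = 111565.2188/8 = 13945.65234
m₂^(3/2) = 345.48438^(1.5) = 6421.59062
g₁ = m₃ / m₂^(3/2) = 13945.65234 / 6421.59062 ≈ 2.172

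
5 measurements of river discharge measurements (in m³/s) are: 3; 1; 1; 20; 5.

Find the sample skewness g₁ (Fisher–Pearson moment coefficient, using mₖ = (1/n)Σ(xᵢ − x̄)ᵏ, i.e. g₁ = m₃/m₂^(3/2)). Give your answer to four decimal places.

x̄ = (3 + 1 + 1 + 20 + 5) / 5 = 6.0000
deviations (xᵢ − x̄): -3.0000, -5.0000, -5.0000, 14.0000, -1.0000
Σ(xᵢ − x̄)² = 256.0000 ⇒ m₂ = 256.0000/5 = 51.20000
Σ(xᵢ − x̄)³ = 2466.0000 ⇒ m₃ = 2466.0000/5 = 493.20000
m₂^(3/2) = 51.20000^(1.5) = 366.35738
g₁ = m₃ / m₂^(3/2) = 493.20000 / 366.35738 ≈ 1.3462

1.3462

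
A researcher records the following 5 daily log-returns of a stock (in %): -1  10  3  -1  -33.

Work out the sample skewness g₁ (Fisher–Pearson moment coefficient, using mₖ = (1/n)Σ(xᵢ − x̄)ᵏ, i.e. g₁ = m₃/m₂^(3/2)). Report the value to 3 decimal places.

x̄ = (-1 + 10 + 3 - 1 - 33) / 5 = -4.4000
deviations (xᵢ − x̄): 3.4000, 14.4000, 7.4000, 3.4000, -28.6000
Σ(xᵢ − x̄)² = 1103.2000 ⇒ m₂ = 1103.2000/5 = 220.64000
Σ(xᵢ − x̄)³ = -19923.8400 ⇒ m₃ = -19923.8400/5 = -3984.76800
m₂^(3/2) = 220.64000^(1.5) = 3277.37679
g₁ = m₃ / m₂^(3/2) = -3984.76800 / 3277.37679 ≈ -1.216

-1.216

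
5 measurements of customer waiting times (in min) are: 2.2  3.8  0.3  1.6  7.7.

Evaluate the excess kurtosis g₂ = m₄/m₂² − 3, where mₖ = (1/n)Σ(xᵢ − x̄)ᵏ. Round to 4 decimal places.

-0.5952

x̄ = 3.1200
Σ(xᵢ − x̄)² = 32.5480 ⇒ m₂ = 6.50960
Σ(xᵢ − x̄)⁴ = 509.5182 ⇒ m₄ = 101.90364
m₂² = 42.37489
g₂ = m₄/m₂² − 3 = 2.40481 − 3 ≈ -0.5952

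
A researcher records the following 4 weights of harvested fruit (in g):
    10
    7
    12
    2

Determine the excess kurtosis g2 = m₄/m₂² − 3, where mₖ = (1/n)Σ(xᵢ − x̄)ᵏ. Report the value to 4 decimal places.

x̄ = 7.7500
Σ(xᵢ − x̄)² = 56.7500 ⇒ m₂ = 14.18750
Σ(xᵢ − x̄)⁴ = 1445.3281 ⇒ m₄ = 361.33203
m₂² = 201.28516
g2 = m₄/m₂² − 3 = 1.79513 − 3 ≈ -1.2049

-1.2049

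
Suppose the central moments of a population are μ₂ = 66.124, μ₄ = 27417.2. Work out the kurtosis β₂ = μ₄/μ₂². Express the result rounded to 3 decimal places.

μ₂² = 66.124² = 4372.38338
μ₄/μ₂² = 27417.2 / 4372.38338 = 6.27054
β₂ ≈ 6.271

6.271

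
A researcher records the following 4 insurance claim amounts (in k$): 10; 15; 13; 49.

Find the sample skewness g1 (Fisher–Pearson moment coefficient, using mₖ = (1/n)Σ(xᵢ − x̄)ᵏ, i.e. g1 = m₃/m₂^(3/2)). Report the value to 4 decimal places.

x̄ = (10 + 15 + 13 + 49) / 4 = 21.7500
deviations (xᵢ − x̄): -11.7500, -6.7500, -8.7500, 27.2500
Σ(xᵢ − x̄)² = 1002.7500 ⇒ m₂ = 1002.7500/4 = 250.68750
Σ(xᵢ − x̄)³ = 17635.1250 ⇒ m₃ = 17635.1250/4 = 4408.78125
m₂^(3/2) = 250.68750^(1.5) = 3969.16377
g1 = m₃ / m₂^(3/2) = 4408.78125 / 3969.16377 ≈ 1.1108

1.1108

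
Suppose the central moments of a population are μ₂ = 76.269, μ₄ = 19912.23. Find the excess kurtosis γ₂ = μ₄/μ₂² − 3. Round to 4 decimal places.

μ₂² = 76.269² = 5816.96036
μ₄/μ₂² = 19912.23 / 5816.96036 = 3.42313
γ₂ = 3.42313 − 3 ≈ 0.4231

0.4231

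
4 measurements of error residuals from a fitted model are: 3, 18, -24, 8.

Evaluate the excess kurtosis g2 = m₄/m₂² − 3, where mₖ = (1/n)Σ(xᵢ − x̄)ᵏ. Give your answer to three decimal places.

-0.914

x̄ = 1.2500
Σ(xᵢ − x̄)² = 966.7500 ⇒ m₂ = 241.68750
Σ(xᵢ − x̄)⁴ = 487286.5781 ⇒ m₄ = 121821.64453
m₂² = 58412.84766
g2 = m₄/m₂² − 3 = 2.08553 − 3 ≈ -0.914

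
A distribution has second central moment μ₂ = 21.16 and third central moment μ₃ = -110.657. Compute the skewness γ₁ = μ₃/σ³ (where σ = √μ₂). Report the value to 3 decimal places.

σ = √μ₂ = √21.16 = 4.60000
σ³ = μ₂^(3/2) = 97.33600
γ₁ = μ₃/σ³ = -110.657 / 97.33600 ≈ -1.137

-1.137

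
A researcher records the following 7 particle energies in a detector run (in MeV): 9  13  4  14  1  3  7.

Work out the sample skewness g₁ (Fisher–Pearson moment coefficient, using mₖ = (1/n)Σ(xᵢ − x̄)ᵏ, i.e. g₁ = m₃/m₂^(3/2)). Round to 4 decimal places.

0.1908

x̄ = (9 + 13 + 4 + 14 + 1 + 3 + 7) / 7 = 7.2857
deviations (xᵢ − x̄): 1.7143, 5.7143, -3.2857, 6.7143, -6.2857, -4.2857, -0.2857
Σ(xᵢ − x̄)² = 149.4286 ⇒ m₂ = 149.4286/7 = 21.34694
Σ(xᵢ − x̄)³ = 131.7551 ⇒ m₃ = 131.7551/7 = 18.82216
m₂^(3/2) = 21.34694^(1.5) = 98.62872
g₁ = m₃ / m₂^(3/2) = 18.82216 / 98.62872 ≈ 0.1908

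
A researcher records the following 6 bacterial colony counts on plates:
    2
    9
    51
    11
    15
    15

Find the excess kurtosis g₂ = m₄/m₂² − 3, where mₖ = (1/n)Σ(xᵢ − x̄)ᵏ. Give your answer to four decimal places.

0.7061

x̄ = 17.1667
Σ(xᵢ − x̄)² = 1488.8333 ⇒ m₂ = 248.13889
Σ(xᵢ − x̄)⁴ = 1369176.4861 ⇒ m₄ = 228196.08102
m₂² = 61572.90818
g₂ = m₄/m₂² − 3 = 3.70611 − 3 ≈ 0.7061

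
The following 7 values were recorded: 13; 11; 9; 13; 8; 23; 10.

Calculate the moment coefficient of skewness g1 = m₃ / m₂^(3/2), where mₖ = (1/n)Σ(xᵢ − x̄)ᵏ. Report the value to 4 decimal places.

x̄ = (13 + 11 + 9 + 13 + 8 + 23 + 10) / 7 = 12.4286
deviations (xᵢ − x̄): 0.5714, -1.4286, -3.4286, 0.5714, -4.4286, 10.5714, -2.4286
Σ(xᵢ − x̄)² = 151.7143 ⇒ m₂ = 151.7143/7 = 21.67347
Σ(xᵢ − x̄)³ = 1037.3878 ⇒ m₃ = 1037.3878/7 = 148.19825
m₂^(3/2) = 21.67347^(1.5) = 100.90035
g1 = m₃ / m₂^(3/2) = 148.19825 / 100.90035 ≈ 1.4688

1.4688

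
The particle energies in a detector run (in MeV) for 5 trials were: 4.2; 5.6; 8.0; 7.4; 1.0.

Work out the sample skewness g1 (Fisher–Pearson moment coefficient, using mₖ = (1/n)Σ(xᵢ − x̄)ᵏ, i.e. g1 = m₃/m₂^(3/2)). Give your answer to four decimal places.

x̄ = (4.2 + 5.6 + 8.0 + 7.4 + 1.0) / 5 = 5.2400
deviations (xᵢ − x̄): -1.0400, 0.3600, 2.7600, 2.1600, -4.2400
Σ(xᵢ − x̄)² = 31.4720 ⇒ m₂ = 31.4720/5 = 6.29440
Σ(xᵢ − x̄)³ = -46.2010 ⇒ m₃ = -46.2010/5 = -9.24019
m₂^(3/2) = 6.29440^(1.5) = 15.79180
g1 = m₃ / m₂^(3/2) = -9.24019 / 15.79180 ≈ -0.5851

-0.5851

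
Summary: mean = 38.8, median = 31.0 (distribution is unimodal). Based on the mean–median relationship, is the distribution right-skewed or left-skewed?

right-skewed

mean − median = 38.8 − 31.0 = 7.8
mean > median ⇒ the longer tail is on the right ⇒ right-skewed (positively skewed).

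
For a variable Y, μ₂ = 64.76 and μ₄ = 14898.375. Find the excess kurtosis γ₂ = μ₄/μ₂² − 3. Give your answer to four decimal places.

μ₂² = 64.76² = 4193.85760
μ₄/μ₂² = 14898.375 / 4193.85760 = 3.55243
γ₂ = 3.55243 − 3 ≈ 0.5524

0.5524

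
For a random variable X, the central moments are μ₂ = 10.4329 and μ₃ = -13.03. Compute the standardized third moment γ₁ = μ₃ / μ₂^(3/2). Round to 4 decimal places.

σ = √μ₂ = √10.4329 = 3.23000
σ³ = μ₂^(3/2) = 33.69827
γ₁ = μ₃/σ³ = -13.03 / 33.69827 ≈ -0.3867

-0.3867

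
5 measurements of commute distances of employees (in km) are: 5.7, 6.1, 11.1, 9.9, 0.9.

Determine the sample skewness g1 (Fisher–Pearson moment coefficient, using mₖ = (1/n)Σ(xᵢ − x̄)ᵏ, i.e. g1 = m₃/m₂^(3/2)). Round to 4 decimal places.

x̄ = (5.7 + 6.1 + 11.1 + 9.9 + 0.9) / 5 = 6.7400
deviations (xᵢ − x̄): -1.0400, -0.6400, 4.3600, 3.1600, -5.8400
Σ(xᵢ − x̄)² = 64.5920 ⇒ m₂ = 64.5920/5 = 12.91840
Σ(xᵢ − x̄)³ = -86.1274 ⇒ m₃ = -86.1274/5 = -17.22547
m₂^(3/2) = 12.91840^(1.5) = 46.43154
g1 = m₃ / m₂^(3/2) = -17.22547 / 46.43154 ≈ -0.3710

-0.3710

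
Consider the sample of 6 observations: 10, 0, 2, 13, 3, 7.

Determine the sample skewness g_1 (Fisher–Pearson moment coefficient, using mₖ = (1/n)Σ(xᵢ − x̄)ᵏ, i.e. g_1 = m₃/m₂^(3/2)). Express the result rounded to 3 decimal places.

x̄ = (10 + 0 + 2 + 13 + 3 + 7) / 6 = 5.8333
deviations (xᵢ − x̄): 4.1667, -5.8333, -3.8333, 7.1667, -2.8333, 1.1667
Σ(xᵢ − x̄)² = 126.8333 ⇒ m₂ = 126.8333/6 = 21.13889
Σ(xᵢ − x̄)³ = 164.4444 ⇒ m₃ = 164.4444/6 = 27.40741
m₂^(3/2) = 21.13889^(1.5) = 97.19037
g_1 = m₃ / m₂^(3/2) = 27.40741 / 97.19037 ≈ 0.282

0.282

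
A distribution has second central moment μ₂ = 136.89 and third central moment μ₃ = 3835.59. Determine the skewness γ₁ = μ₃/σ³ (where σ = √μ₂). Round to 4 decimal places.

2.3948

σ = √μ₂ = √136.89 = 11.70000
σ³ = μ₂^(3/2) = 1601.61300
γ₁ = μ₃/σ³ = 3835.59 / 1601.61300 ≈ 2.3948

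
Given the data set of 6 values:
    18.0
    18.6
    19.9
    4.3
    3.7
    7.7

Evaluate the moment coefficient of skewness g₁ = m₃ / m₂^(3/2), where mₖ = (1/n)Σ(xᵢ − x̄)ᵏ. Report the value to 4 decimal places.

x̄ = (18.0 + 18.6 + 19.9 + 4.3 + 3.7 + 7.7) / 6 = 12.0333
deviations (xᵢ − x̄): 5.9667, 6.5667, 7.8667, -7.7333, -8.3333, -4.3333
Σ(xᵢ − x̄)² = 288.6333 ⇒ m₂ = 288.6333/6 = 48.10556
Σ(xᵢ − x̄)³ = -140.1556 ⇒ m₃ = -140.1556/6 = -23.35926
m₂^(3/2) = 48.10556^(1.5) = 333.65132
g₁ = m₃ / m₂^(3/2) = -23.35926 / 333.65132 ≈ -0.0700

-0.0700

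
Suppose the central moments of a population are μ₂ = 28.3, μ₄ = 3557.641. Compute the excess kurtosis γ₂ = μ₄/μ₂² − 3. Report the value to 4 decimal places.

1.4421

μ₂² = 28.3² = 800.89000
μ₄/μ₂² = 3557.641 / 800.89000 = 4.44211
γ₂ = 4.44211 − 3 ≈ 1.4421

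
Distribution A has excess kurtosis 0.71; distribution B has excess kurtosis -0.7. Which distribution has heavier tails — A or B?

A

Higher excess kurtosis ⇒ heavier tails relative to the normal distribution.
0.71 vs -0.7: the larger is 0.71, so A has heavier tails. (A is leptokurtic — heavier-than-normal tails; the other is platykurtic.)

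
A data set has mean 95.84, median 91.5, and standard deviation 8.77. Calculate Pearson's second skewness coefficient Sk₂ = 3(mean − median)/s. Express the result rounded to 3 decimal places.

Sk₂ = 3(95.84 − 91.5) / 8.77 = 3 × 4.3400 / 8.77
    = 13.0200 / 8.77 ≈ 1.485

1.485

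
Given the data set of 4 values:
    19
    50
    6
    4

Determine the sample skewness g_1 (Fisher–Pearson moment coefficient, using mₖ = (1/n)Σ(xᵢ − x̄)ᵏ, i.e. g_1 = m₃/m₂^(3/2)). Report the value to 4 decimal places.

x̄ = (19 + 50 + 6 + 4) / 4 = 19.7500
deviations (xᵢ − x̄): -0.7500, 30.2500, -13.7500, -15.7500
Σ(xᵢ − x̄)² = 1352.7500 ⇒ m₂ = 1352.7500/4 = 338.18750
Σ(xᵢ − x̄)³ = 21173.6250 ⇒ m₃ = 21173.6250/4 = 5293.40625
m₂^(3/2) = 338.18750^(1.5) = 6219.22583
g_1 = m₃ / m₂^(3/2) = 5293.40625 / 6219.22583 ≈ 0.8511

0.8511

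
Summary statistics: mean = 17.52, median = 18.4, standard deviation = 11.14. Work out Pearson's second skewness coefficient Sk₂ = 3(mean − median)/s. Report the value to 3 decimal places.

-0.237

Sk₂ = 3(17.52 − 18.4) / 11.14 = 3 × -0.8800 / 11.14
    = -2.6400 / 11.14 ≈ -0.237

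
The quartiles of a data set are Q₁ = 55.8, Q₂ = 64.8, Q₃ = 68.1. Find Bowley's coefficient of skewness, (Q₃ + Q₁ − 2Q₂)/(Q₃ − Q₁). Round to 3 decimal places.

-0.463

numerator: Q₃ + Q₁ − 2Q₂ = 68.1 + 55.8 − 2×64.8 = -5.7000
denominator: Q₃ − Q₁ = 68.1 − 55.8 = 12.3000
Bowley skewness = -5.7000 / 12.3000 ≈ -0.463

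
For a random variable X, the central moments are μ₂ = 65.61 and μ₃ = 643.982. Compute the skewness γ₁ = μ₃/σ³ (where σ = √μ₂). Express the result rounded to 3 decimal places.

1.212

σ = √μ₂ = √65.61 = 8.10000
σ³ = μ₂^(3/2) = 531.44100
γ₁ = μ₃/σ³ = 643.982 / 531.44100 ≈ 1.212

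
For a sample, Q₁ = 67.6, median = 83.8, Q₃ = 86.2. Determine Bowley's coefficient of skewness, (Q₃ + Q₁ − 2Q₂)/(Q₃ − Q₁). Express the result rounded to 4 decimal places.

numerator: Q₃ + Q₁ − 2Q₂ = 86.2 + 67.6 − 2×83.8 = -13.8000
denominator: Q₃ − Q₁ = 86.2 − 67.6 = 18.6000
Bowley skewness = -13.8000 / 18.6000 ≈ -0.7419

-0.7419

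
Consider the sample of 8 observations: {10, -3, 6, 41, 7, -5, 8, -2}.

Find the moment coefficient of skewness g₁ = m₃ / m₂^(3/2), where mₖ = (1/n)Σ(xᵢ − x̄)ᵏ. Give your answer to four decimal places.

x̄ = (10 - 3 + 6 + 41 + 7 - 5 + 8 - 2) / 8 = 7.7500
deviations (xᵢ − x̄): 2.2500, -10.7500, -1.7500, 33.2500, -0.7500, -12.7500, 0.2500, -9.7500
Σ(xᵢ − x̄)² = 1487.5000 ⇒ m₂ = 1487.5000/8 = 185.93750
Σ(xᵢ − x̄)³ = 32523.7500 ⇒ m₃ = 32523.7500/8 = 4065.46875
m₂^(3/2) = 185.93750^(1.5) = 2535.42332
g₁ = m₃ / m₂^(3/2) = 4065.46875 / 2535.42332 ≈ 1.6035

1.6035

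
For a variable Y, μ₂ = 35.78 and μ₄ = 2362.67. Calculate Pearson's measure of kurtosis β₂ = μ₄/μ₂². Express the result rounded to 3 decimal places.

μ₂² = 35.78² = 1280.20840
μ₄/μ₂² = 2362.67 / 1280.20840 = 1.84554
β₂ ≈ 1.846

1.846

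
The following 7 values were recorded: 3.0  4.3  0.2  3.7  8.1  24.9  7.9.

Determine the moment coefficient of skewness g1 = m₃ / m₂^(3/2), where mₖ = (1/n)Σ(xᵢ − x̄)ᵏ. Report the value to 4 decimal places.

x̄ = (3.0 + 4.3 + 0.2 + 3.7 + 8.1 + 24.9 + 7.9) / 7 = 7.4429
deviations (xᵢ − x̄): -4.4429, -3.1429, -7.2429, -3.7429, 0.6571, 17.4571, 0.4571
Σ(xᵢ − x̄)² = 401.4771 ⇒ m₂ = 401.4771/7 = 57.35388
Σ(xᵢ − x̄)³ = 4769.3480 ⇒ m₃ = 4769.3480/7 = 681.33542
m₂^(3/2) = 57.35388^(1.5) = 434.35435
g1 = m₃ / m₂^(3/2) = 681.33542 / 434.35435 ≈ 1.5686

1.5686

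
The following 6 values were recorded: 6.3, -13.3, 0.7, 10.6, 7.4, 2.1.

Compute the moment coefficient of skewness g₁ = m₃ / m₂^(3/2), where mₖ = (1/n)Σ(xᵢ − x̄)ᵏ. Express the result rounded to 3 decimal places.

x̄ = (6.3 - 13.3 + 0.7 + 10.6 + 7.4 + 2.1) / 6 = 2.3000
deviations (xᵢ − x̄): 4.0000, -15.6000, -1.6000, 8.3000, 5.1000, -0.2000
Σ(xᵢ − x̄)² = 356.8600 ⇒ m₂ = 356.8600/6 = 59.47667
Σ(xᵢ − x̄)³ = -3032.0820 ⇒ m₃ = -3032.0820/6 = -505.34700
m₂^(3/2) = 59.47667^(1.5) = 458.69070
g₁ = m₃ / m₂^(3/2) = -505.34700 / 458.69070 ≈ -1.102

-1.102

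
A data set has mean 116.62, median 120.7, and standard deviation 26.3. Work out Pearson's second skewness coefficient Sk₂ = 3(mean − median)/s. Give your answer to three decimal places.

-0.465

Sk₂ = 3(116.62 − 120.7) / 26.3 = 3 × -4.0800 / 26.3
    = -12.2400 / 26.3 ≈ -0.465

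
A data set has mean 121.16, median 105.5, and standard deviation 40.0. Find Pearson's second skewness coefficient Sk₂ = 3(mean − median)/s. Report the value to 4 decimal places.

1.1745

Sk₂ = 3(121.16 − 105.5) / 40.0 = 3 × 15.6600 / 40.0
    = 46.9800 / 40.0 ≈ 1.1745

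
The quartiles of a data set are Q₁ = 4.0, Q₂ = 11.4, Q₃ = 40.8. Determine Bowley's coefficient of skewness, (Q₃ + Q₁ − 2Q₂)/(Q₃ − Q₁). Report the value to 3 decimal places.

0.598

numerator: Q₃ + Q₁ − 2Q₂ = 40.8 + 4.0 − 2×11.4 = 22.0000
denominator: Q₃ − Q₁ = 40.8 − 4.0 = 36.8000
Bowley skewness = 22.0000 / 36.8000 ≈ 0.598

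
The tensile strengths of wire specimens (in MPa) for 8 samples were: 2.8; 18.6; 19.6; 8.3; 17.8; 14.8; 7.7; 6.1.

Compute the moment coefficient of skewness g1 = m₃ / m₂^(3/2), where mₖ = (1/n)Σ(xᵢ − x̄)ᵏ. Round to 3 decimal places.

-0.077

x̄ = (2.8 + 18.6 + 19.6 + 8.3 + 17.8 + 14.8 + 7.7 + 6.1) / 8 = 11.9625
deviations (xᵢ − x̄): -9.1625, 6.6375, 7.6375, -3.6625, 5.8375, 2.8375, -4.2625, -5.8625
Σ(xᵢ − x̄)² = 294.4188 ⇒ m₂ = 294.4188/8 = 36.80234
Σ(xᵢ − x̄)³ = -137.5685 ⇒ m₃ = -137.5685/8 = -17.19606
m₂^(3/2) = 36.80234^(1.5) = 223.26118
g1 = m₃ / m₂^(3/2) = -17.19606 / 223.26118 ≈ -0.077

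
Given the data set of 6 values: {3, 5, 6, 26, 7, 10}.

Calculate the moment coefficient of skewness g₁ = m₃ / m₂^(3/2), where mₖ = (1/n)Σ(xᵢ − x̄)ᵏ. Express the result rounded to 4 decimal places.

x̄ = (3 + 5 + 6 + 26 + 7 + 10) / 6 = 9.5000
deviations (xᵢ − x̄): -6.5000, -4.5000, -3.5000, 16.5000, -2.5000, 0.5000
Σ(xᵢ − x̄)² = 353.5000 ⇒ m₂ = 353.5000/6 = 58.91667
Σ(xᵢ − x̄)³ = 4068.0000 ⇒ m₃ = 4068.0000/6 = 678.00000
m₂^(3/2) = 58.91667^(1.5) = 452.22780
g₁ = m₃ / m₂^(3/2) = 678.00000 / 452.22780 ≈ 1.4992

1.4992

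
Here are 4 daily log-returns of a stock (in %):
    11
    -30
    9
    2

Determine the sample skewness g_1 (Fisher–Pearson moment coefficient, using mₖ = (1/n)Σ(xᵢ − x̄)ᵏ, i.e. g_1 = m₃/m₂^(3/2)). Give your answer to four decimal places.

-1.0204

x̄ = (11 - 30 + 9 + 2) / 4 = -2.0000
deviations (xᵢ − x̄): 13.0000, -28.0000, 11.0000, 4.0000
Σ(xᵢ − x̄)² = 1090.0000 ⇒ m₂ = 1090.0000/4 = 272.50000
Σ(xᵢ − x̄)³ = -18360.0000 ⇒ m₃ = -18360.0000/4 = -4590.00000
m₂^(3/2) = 272.50000^(1.5) = 4498.31392
g_1 = m₃ / m₂^(3/2) = -4590.00000 / 4498.31392 ≈ -1.0204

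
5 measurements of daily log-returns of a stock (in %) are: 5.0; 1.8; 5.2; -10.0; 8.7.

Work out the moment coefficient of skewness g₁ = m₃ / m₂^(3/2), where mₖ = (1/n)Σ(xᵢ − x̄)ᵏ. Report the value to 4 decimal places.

-1.0839

x̄ = (5.0 + 1.8 + 5.2 - 10.0 + 8.7) / 5 = 2.1400
deviations (xᵢ − x̄): 2.8600, -0.3400, 3.0600, -12.1400, 6.5600
Σ(xᵢ − x̄)² = 208.0720 ⇒ m₂ = 208.0720/5 = 41.61440
Σ(xᵢ − x̄)³ = -1454.8810 ⇒ m₃ = -1454.8810/5 = -290.97619
m₂^(3/2) = 41.61440^(1.5) = 268.45127
g₁ = m₃ / m₂^(3/2) = -290.97619 / 268.45127 ≈ -1.0839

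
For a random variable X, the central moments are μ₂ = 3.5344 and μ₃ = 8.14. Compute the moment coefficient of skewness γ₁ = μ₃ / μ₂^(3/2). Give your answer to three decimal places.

1.225

σ = √μ₂ = √3.5344 = 1.88000
σ³ = μ₂^(3/2) = 6.64467
γ₁ = μ₃/σ³ = 8.14 / 6.64467 ≈ 1.225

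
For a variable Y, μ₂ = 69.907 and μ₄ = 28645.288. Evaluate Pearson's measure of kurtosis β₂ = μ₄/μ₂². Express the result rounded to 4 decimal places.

μ₂² = 69.907² = 4886.98865
μ₄/μ₂² = 28645.288 / 4886.98865 = 5.86154
β₂ ≈ 5.8615

5.8615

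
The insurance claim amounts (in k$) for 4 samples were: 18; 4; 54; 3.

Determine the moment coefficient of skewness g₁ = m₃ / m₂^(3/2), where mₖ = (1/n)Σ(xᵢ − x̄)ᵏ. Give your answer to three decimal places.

0.897

x̄ = (18 + 4 + 54 + 3) / 4 = 19.7500
deviations (xᵢ − x̄): -1.7500, -15.7500, 34.2500, -16.7500
Σ(xᵢ − x̄)² = 1704.7500 ⇒ m₂ = 1704.7500/4 = 426.18750
Σ(xᵢ − x̄)³ = 31565.6250 ⇒ m₃ = 31565.6250/4 = 7891.40625
m₂^(3/2) = 426.18750^(1.5) = 8798.34650
g₁ = m₃ / m₂^(3/2) = 7891.40625 / 8798.34650 ≈ 0.897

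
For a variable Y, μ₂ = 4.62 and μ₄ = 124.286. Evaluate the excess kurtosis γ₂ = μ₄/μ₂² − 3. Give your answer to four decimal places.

2.8229

μ₂² = 4.62² = 21.34440
μ₄/μ₂² = 124.286 / 21.34440 = 5.82289
γ₂ = 5.82289 − 3 ≈ 2.8229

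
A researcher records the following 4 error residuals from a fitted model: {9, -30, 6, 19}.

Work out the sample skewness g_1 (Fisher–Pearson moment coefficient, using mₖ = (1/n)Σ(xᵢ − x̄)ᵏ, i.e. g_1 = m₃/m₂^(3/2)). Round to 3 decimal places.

x̄ = (9 - 30 + 6 + 19) / 4 = 1.0000
deviations (xᵢ − x̄): 8.0000, -31.0000, 5.0000, 18.0000
Σ(xᵢ − x̄)² = 1374.0000 ⇒ m₂ = 1374.0000/4 = 343.50000
Σ(xᵢ − x̄)³ = -23322.0000 ⇒ m₃ = -23322.0000/4 = -5830.50000
m₂^(3/2) = 343.50000^(1.5) = 6366.34415
g_1 = m₃ / m₂^(3/2) = -5830.50000 / 6366.34415 ≈ -0.916

-0.916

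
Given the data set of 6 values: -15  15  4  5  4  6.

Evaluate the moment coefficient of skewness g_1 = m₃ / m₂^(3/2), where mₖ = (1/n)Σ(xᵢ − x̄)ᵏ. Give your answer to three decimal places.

x̄ = (-15 + 15 + 4 + 5 + 4 + 6) / 6 = 3.1667
deviations (xᵢ − x̄): -18.1667, 11.8333, 0.8333, 1.8333, 0.8333, 2.8333
Σ(xᵢ − x̄)² = 482.8333 ⇒ m₂ = 482.8333/6 = 80.47222
Σ(xᵢ − x̄)³ = -4308.4444 ⇒ m₃ = -4308.4444/6 = -718.07407
m₂^(3/2) = 80.47222^(1.5) = 721.88662
g_1 = m₃ / m₂^(3/2) = -718.07407 / 721.88662 ≈ -0.995

-0.995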